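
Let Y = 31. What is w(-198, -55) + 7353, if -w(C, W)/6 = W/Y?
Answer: 228273/31 ≈ 7363.6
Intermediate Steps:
w(C, W) = -6*W/31
w(-198, -55) + 7353 = -6/31*(-55) + 7353 = 330/31 + 7353 = 228273/31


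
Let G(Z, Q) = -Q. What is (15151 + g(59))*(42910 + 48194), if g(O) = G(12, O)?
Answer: 1374941568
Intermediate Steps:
g(O) = -O
(15151 + g(59))*(42910 + 48194) = (15151 - 1*59)*(42910 + 48194) = (15151 - 59)*91104 = 15092*91104 = 1374941568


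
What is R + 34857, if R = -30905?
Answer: 3952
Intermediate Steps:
R + 34857 = -30905 + 34857 = 3952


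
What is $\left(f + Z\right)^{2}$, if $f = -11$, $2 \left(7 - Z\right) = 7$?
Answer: $\frac{225}{4} \approx 56.25$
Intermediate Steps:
$Z = \frac{7}{2}$ ($Z = 7 - \frac{7}{2} = \frac{7}{2} \approx 3.5$)
$\left(f + Z\right)^{2} = \left(-11 + \frac{7}{2}\right)^{2} = \left(- \frac{15}{2}\right)^{2} = \frac{225}{4}$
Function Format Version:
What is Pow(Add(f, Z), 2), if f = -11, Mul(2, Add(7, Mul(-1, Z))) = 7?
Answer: Rational(225, 4) ≈ 56.250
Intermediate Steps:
Z = Rational(7, 2) (Z = Add(7, Mul(Rational(-1, 2), 7)) = Add(7, Rational(-7, 2)) = Rational(7, 2) ≈ 3.5000)
Pow(Add(f, Z), 2) = Pow(Add(-11, Rational(7, 2)), 2) = Pow(Rational(-15, 2), 2) = Rational(225, 4)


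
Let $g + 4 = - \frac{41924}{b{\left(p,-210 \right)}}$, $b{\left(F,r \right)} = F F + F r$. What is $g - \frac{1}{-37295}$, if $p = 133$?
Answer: $\frac{35813441}{381938095} \approx 0.093768$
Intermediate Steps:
$b{\left(F,r \right)} = F^{2} + F r$
$g = \frac{960}{10241}$ ($g = -4 - \frac{41924}{133 \left(133 - 210\right)} = -4 - \frac{41924}{133 \left(-77\right)} = -4 - \frac{41924}{-10241} = -4 - - \frac{41924}{10241} = -4 + \frac{41924}{10241} = \frac{960}{10241} \approx 0.093741$)
$g - \frac{1}{-37295} = \frac{960}{10241} - \frac{1}{-37295} = \frac{960}{10241} - - \frac{1}{37295} = \frac{960}{10241} + \frac{1}{37295} = \frac{35813441}{381938095}$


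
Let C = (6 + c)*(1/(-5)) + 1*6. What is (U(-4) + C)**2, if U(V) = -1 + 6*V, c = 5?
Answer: 11236/25 ≈ 449.44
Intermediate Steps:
C = 19/5 (C = (6 + 5)*(1/(-5)) + 1*6 = 11*(1*(-1/5)) + 6 = 11*(-1/5) + 6 = -11/5 + 6 = 19/5 ≈ 3.8000)
(U(-4) + C)**2 = ((-1 + 6*(-4)) + 19/5)**2 = ((-1 - 24) + 19/5)**2 = (-25 + 19/5)**2 = (-106/5)**2 = 11236/25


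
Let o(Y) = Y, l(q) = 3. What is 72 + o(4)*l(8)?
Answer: 84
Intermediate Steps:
72 + o(4)*l(8) = 72 + 4*3 = 72 + 12 = 84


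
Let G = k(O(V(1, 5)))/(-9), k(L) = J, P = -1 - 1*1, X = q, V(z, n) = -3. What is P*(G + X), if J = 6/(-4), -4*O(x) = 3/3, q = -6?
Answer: 35/3 ≈ 11.667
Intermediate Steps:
O(x) = -1/4 (O(x) = -3/(4*3) = -1/4*1 = -1/4)
X = -6
P = -2 (P = -1 - 1 = -2)
J = -3/2 (J = 6*(-1/4) = -3/2 ≈ -1.5000)
k(L) = -3/2
G = 1/6 (G = -3/2/(-9) = -3/2*(-1/9) = 1/6 ≈ 0.16667)
P*(G + X) = -2*(1/6 - 6) = -2*(-35/6) = 35/3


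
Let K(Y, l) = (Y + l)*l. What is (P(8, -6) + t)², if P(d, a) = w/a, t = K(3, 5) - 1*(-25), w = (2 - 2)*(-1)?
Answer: 4225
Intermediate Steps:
K(Y, l) = l*(Y + l)
w = 0 (w = 0*(-1) = 0)
t = 65 (t = 5*(3 + 5) - 1*(-25) = 5*8 + 25 = 40 + 25 = 65)
P(d, a) = 0 (P(d, a) = 0/a = 0)
(P(8, -6) + t)² = (0 + 65)² = 65² = 4225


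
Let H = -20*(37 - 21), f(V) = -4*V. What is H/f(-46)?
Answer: -40/23 ≈ -1.7391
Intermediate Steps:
H = -320 (H = -20*16 = -320)
H/f(-46) = -320/((-4*(-46))) = -320/184 = -320*1/184 = -40/23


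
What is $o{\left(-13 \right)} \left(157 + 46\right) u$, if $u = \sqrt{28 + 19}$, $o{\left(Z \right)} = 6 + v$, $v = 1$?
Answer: $1421 \sqrt{47} \approx 9741.9$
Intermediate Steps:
$o{\left(Z \right)} = 7$ ($o{\left(Z \right)} = 6 + 1 = 7$)
$u = \sqrt{47} \approx 6.8557$
$o{\left(-13 \right)} \left(157 + 46\right) u = 7 \left(157 + 46\right) \sqrt{47} = 7 \cdot 203 \sqrt{47} = 1421 \sqrt{47}$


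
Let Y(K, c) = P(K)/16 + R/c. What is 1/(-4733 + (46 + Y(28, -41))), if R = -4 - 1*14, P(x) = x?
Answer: -164/768309 ≈ -0.00021346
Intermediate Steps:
R = -18 (R = -4 - 14 = -18)
Y(K, c) = -18/c + K/16 (Y(K, c) = K/16 - 18/c = -18/c + K/16)
1/(-4733 + (46 + Y(28, -41))) = 1/(-4733 + (46 + (-18/(-41) + (1/16)*28))) = 1/(-4733 + (46 + (-18*(-1/41) + 7/4))) = 1/(-4733 + (46 + (18/41 + 7/4))) = 1/(-4733 + (46 + 359/164)) = 1/(-4733 + 7903/164) = 1/(-768309/164) = -164/768309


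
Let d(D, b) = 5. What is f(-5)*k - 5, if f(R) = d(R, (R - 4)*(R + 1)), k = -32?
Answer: -165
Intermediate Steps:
f(R) = 5
f(-5)*k - 5 = 5*(-32) - 5 = -160 - 5 = -165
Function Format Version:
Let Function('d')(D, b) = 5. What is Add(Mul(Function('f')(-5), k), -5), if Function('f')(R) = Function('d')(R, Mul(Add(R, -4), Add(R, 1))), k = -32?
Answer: -165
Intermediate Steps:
Function('f')(R) = 5
Add(Mul(Function('f')(-5), k), -5) = Add(Mul(5, -32), -5) = Add(-160, -5) = -165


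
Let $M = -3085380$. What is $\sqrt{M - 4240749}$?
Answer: $i \sqrt{7326129} \approx 2706.7 i$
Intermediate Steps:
$\sqrt{M - 4240749} = \sqrt{-3085380 - 4240749} = \sqrt{-7326129} = i \sqrt{7326129}$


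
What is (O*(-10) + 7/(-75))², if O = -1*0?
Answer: 49/5625 ≈ 0.0087111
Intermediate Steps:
O = 0
(O*(-10) + 7/(-75))² = (0*(-10) + 7/(-75))² = (0 + 7*(-1/75))² = (0 - 7/75)² = (-7/75)² = 49/5625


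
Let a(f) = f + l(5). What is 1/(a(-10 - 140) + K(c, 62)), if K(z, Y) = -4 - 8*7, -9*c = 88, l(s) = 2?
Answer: -1/208 ≈ -0.0048077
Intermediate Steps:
c = -88/9 (c = -⅑*88 = -88/9 ≈ -9.7778)
K(z, Y) = -60 (K(z, Y) = -4 - 56 = -60)
a(f) = 2 + f (a(f) = f + 2 = 2 + f)
1/(a(-10 - 140) + K(c, 62)) = 1/((2 + (-10 - 140)) - 60) = 1/((2 - 150) - 60) = 1/(-148 - 60) = 1/(-208) = -1/208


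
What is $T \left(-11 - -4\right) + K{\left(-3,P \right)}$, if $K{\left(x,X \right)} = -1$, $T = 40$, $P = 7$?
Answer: $-281$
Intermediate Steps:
$T \left(-11 - -4\right) + K{\left(-3,P \right)} = 40 \left(-11 - -4\right) - 1 = 40 \left(-11 + 4\right) - 1 = 40 \left(-7\right) - 1 = -280 - 1 = -281$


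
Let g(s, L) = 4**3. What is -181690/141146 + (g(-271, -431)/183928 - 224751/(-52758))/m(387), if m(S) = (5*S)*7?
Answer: -99478409493273179/77298757766301582 ≈ -1.2869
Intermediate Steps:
g(s, L) = 64
m(S) = 35*S
-181690/141146 + (g(-271, -431)/183928 - 224751/(-52758))/m(387) = -181690/141146 + (64/183928 - 224751/(-52758))/((35*387)) = -181690*1/141146 + (64*(1/183928) - 224751*(-1/52758))/13545 = -90845/70573 + (8/22991 + 74917/17586)*(1/13545) = -90845/70573 + (1722557435/404319726)*(1/13545) = -90845/70573 + 344511487/1095302137734 = -99478409493273179/77298757766301582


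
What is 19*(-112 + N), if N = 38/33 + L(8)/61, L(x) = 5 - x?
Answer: -4241503/2013 ≈ -2107.1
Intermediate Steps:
N = 2219/2013 (N = 38/33 + (5 - 1*8)/61 = 38*(1/33) + (5 - 8)*(1/61) = 38/33 - 3*1/61 = 38/33 - 3/61 = 2219/2013 ≈ 1.1023)
19*(-112 + N) = 19*(-112 + 2219/2013) = 19*(-223237/2013) = -4241503/2013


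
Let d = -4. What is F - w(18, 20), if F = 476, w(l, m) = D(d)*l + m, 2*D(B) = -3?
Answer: 483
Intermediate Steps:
D(B) = -3/2 (D(B) = (½)*(-3) = -3/2)
w(l, m) = m - 3*l/2 (w(l, m) = -3*l/2 + m = m - 3*l/2)
F - w(18, 20) = 476 - (20 - 3/2*18) = 476 - (20 - 27) = 476 - 1*(-7) = 476 + 7 = 483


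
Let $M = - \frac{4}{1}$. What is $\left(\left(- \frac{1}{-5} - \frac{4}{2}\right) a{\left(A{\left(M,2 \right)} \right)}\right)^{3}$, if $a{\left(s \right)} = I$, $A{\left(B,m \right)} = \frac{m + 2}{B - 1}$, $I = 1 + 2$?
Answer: $- \frac{19683}{125} \approx -157.46$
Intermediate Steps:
$I = 3$
$M = -4$ ($M = \left(-4\right) 1 = -4$)
$A{\left(B,m \right)} = \frac{2 + m}{-1 + B}$
$a{\left(s \right)} = 3$
$\left(\left(- \frac{1}{-5} - \frac{4}{2}\right) a{\left(A{\left(M,2 \right)} \right)}\right)^{3} = \left(\left(- \frac{1}{-5} - \frac{4}{2}\right) 3\right)^{3} = \left(\left(\left(-1\right) \left(- \frac{1}{5}\right) - 2\right) 3\right)^{3} = \left(\left(\frac{1}{5} - 2\right) 3\right)^{3} = \left(\left(- \frac{9}{5}\right) 3\right)^{3} = \left(- \frac{27}{5}\right)^{3} = - \frac{19683}{125}$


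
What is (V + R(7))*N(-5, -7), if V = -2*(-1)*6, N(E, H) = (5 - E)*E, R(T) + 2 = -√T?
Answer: -500 + 50*√7 ≈ -367.71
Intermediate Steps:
R(T) = -2 - √T
N(E, H) = E*(5 - E)
V = 12 (V = 2*6 = 12)
(V + R(7))*N(-5, -7) = (12 + (-2 - √7))*(-5*(5 - 1*(-5))) = (10 - √7)*(-5*(5 + 5)) = (10 - √7)*(-5*10) = (10 - √7)*(-50) = -500 + 50*√7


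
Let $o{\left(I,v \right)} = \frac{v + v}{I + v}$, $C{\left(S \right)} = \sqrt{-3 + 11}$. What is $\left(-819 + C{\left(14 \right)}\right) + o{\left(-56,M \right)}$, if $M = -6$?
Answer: $- \frac{25383}{31} + 2 \sqrt{2} \approx -815.98$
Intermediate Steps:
$C{\left(S \right)} = 2 \sqrt{2}$ ($C{\left(S \right)} = \sqrt{8} = 2 \sqrt{2}$)
$o{\left(I,v \right)} = \frac{2 v}{I + v}$
$\left(-819 + C{\left(14 \right)}\right) + o{\left(-56,M \right)} = \left(-819 + 2 \sqrt{2}\right) + 2 \left(-6\right) \frac{1}{-56 - 6} = \left(-819 + 2 \sqrt{2}\right) + 2 \left(-6\right) \frac{1}{-62} = \left(-819 + 2 \sqrt{2}\right) + 2 \left(-6\right) \left(- \frac{1}{62}\right) = \left(-819 + 2 \sqrt{2}\right) + \frac{6}{31} = - \frac{25383}{31} + 2 \sqrt{2}$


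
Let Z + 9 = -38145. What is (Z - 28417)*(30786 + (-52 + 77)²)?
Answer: -2091061681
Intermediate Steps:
Z = -38154 (Z = -9 - 38145 = -38154)
(Z - 28417)*(30786 + (-52 + 77)²) = (-38154 - 28417)*(30786 + (-52 + 77)²) = -66571*(30786 + 25²) = -66571*(30786 + 625) = -66571*31411 = -2091061681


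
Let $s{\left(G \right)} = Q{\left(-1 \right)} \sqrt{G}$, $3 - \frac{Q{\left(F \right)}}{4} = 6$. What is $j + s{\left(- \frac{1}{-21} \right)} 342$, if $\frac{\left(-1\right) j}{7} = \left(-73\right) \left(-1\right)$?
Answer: $-511 - \frac{1368 \sqrt{21}}{7} \approx -1406.6$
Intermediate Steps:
$Q{\left(F \right)} = -12$ ($Q{\left(F \right)} = 12 - 24 = -12$)
$s{\left(G \right)} = - 12 \sqrt{G}$
$j = -511$ ($j = - 7 \left(\left(-73\right) \left(-1\right)\right) = \left(-7\right) 73 = -511$)
$j + s{\left(- \frac{1}{-21} \right)} 342 = -511 + - 12 \sqrt{- \frac{1}{-21}} \cdot 342 = -511 + - 12 \sqrt{\left(-1\right) \left(- \frac{1}{21}\right)} 342 = -511 + - \frac{12}{\sqrt{21}} \cdot 342 = -511 + - 12 \frac{\sqrt{21}}{21} \cdot 342 = -511 + - \frac{4 \sqrt{21}}{7} \cdot 342 = -511 - \frac{1368 \sqrt{21}}{7}$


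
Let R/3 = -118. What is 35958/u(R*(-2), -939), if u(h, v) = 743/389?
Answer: 13987662/743 ≈ 18826.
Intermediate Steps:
R = -354 (R = 3*(-118) = -354)
u(h, v) = 743/389 (u(h, v) = 743*(1/389) = 743/389)
35958/u(R*(-2), -939) = 35958/(743/389) = 35958*(389/743) = 13987662/743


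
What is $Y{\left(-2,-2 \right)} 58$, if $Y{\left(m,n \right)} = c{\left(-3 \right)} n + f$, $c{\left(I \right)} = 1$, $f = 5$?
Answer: $174$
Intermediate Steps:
$Y{\left(m,n \right)} = 5 + n$ ($Y{\left(m,n \right)} = 1 n + 5 = n + 5 = 5 + n$)
$Y{\left(-2,-2 \right)} 58 = \left(5 - 2\right) 58 = 3 \cdot 58 = 174$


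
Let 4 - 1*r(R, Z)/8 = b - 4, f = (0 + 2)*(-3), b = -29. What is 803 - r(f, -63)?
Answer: 507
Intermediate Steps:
f = -6 (f = 2*(-3) = -6)
r(R, Z) = 296 (r(R, Z) = 32 - 8*(-29 - 4) = 32 - 8*(-33) = 32 + 264 = 296)
803 - r(f, -63) = 803 - 1*296 = 803 - 296 = 507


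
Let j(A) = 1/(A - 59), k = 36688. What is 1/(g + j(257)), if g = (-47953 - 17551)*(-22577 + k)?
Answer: -198/183016734911 ≈ -1.0819e-9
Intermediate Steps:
g = -924326944 (g = (-47953 - 17551)*(-22577 + 36688) = -65504*14111 = -924326944)
j(A) = 1/(-59 + A)
1/(g + j(257)) = 1/(-924326944 + 1/(-59 + 257)) = 1/(-924326944 + 1/198) = 1/(-183016734911/198) = -198/183016734911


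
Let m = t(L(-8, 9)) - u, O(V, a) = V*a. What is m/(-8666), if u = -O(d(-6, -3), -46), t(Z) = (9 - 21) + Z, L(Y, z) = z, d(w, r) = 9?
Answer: 417/8666 ≈ 0.048119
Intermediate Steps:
t(Z) = -12 + Z
u = 414 (u = -9*(-46) = -1*(-414) = 414)
m = -417 (m = (-12 + 9) - 1*414 = -3 - 414 = -417)
m/(-8666) = -417/(-8666) = -417*(-1/8666) = 417/8666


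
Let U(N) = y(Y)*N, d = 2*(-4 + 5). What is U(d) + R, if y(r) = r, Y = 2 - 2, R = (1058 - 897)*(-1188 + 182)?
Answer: -161966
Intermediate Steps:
R = -161966 (R = 161*(-1006) = -161966)
d = 2 (d = 2*1 = 2)
Y = 0
U(N) = 0 (U(N) = 0*N = 0)
U(d) + R = 0 - 161966 = -161966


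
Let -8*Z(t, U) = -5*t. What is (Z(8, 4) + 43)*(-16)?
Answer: -768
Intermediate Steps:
Z(t, U) = 5*t/8 (Z(t, U) = -(-5)*t/8 = 5*t/8)
(Z(8, 4) + 43)*(-16) = ((5/8)*8 + 43)*(-16) = (5 + 43)*(-16) = 48*(-16) = -768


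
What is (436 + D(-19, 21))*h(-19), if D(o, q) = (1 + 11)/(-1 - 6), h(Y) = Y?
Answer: -57760/7 ≈ -8251.4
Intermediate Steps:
D(o, q) = -12/7 (D(o, q) = 12/(-7) = 12*(-⅐) = -12/7)
(436 + D(-19, 21))*h(-19) = (436 - 12/7)*(-19) = (3040/7)*(-19) = -57760/7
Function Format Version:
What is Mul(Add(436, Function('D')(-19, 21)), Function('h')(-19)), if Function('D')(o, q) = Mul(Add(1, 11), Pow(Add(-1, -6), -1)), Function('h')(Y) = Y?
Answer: Rational(-57760, 7) ≈ -8251.4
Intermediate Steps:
Function('D')(o, q) = Rational(-12, 7) (Function('D')(o, q) = Mul(12, Pow(-7, -1)) = Mul(12, Rational(-1, 7)) = Rational(-12, 7))
Mul(Add(436, Function('D')(-19, 21)), Function('h')(-19)) = Mul(Add(436, Rational(-12, 7)), -19) = Mul(Rational(3040, 7), -19) = Rational(-57760, 7)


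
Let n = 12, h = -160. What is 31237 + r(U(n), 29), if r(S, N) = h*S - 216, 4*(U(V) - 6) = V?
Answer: 29581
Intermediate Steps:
U(V) = 6 + V/4
r(S, N) = -216 - 160*S (r(S, N) = -160*S - 216 = -216 - 160*S)
31237 + r(U(n), 29) = 31237 + (-216 - 160*(6 + (¼)*12)) = 31237 + (-216 - 160*(6 + 3)) = 31237 + (-216 - 160*9) = 31237 + (-216 - 1440) = 31237 - 1656 = 29581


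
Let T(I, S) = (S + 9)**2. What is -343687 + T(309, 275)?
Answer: -263031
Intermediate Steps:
T(I, S) = (9 + S)**2
-343687 + T(309, 275) = -343687 + (9 + 275)**2 = -343687 + 284**2 = -343687 + 80656 = -263031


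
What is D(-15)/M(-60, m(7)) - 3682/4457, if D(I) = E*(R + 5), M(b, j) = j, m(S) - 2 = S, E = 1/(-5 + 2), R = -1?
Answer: -117242/120339 ≈ -0.97426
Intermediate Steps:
E = -⅓ (E = 1/(-3) = -⅓ ≈ -0.33333)
m(S) = 2 + S
D(I) = -4/3 (D(I) = -(-1 + 5)/3 = -⅓*4 = -4/3)
D(-15)/M(-60, m(7)) - 3682/4457 = -4/(3*(2 + 7)) - 3682/4457 = -4/3/9 - 3682*1/4457 = -4/3*⅑ - 3682/4457 = -4/27 - 3682/4457 = -117242/120339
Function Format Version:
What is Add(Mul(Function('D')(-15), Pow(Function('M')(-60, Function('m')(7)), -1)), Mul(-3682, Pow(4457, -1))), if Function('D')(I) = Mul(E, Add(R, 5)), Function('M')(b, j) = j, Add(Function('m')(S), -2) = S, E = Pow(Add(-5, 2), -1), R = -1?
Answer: Rational(-117242, 120339) ≈ -0.97426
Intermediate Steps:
E = Rational(-1, 3) (E = Pow(-3, -1) = Rational(-1, 3) ≈ -0.33333)
Function('m')(S) = Add(2, S)
Function('D')(I) = Rational(-4, 3) (Function('D')(I) = Mul(Rational(-1, 3), Add(-1, 5)) = Mul(Rational(-1, 3), 4) = Rational(-4, 3))
Add(Mul(Function('D')(-15), Pow(Function('M')(-60, Function('m')(7)), -1)), Mul(-3682, Pow(4457, -1))) = Add(Mul(Rational(-4, 3), Pow(Add(2, 7), -1)), Mul(-3682, Pow(4457, -1))) = Add(Mul(Rational(-4, 3), Pow(9, -1)), Mul(-3682, Rational(1, 4457))) = Add(Mul(Rational(-4, 3), Rational(1, 9)), Rational(-3682, 4457)) = Add(Rational(-4, 27), Rational(-3682, 4457)) = Rational(-117242, 120339)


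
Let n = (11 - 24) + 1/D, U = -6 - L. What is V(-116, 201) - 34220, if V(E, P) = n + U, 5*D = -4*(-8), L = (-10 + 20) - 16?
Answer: -1095451/32 ≈ -34233.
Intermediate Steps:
L = -6 (L = 10 - 16 = -6)
D = 32/5 (D = (-4*(-8))/5 = (1/5)*32 = 32/5 ≈ 6.4000)
U = 0 (U = -6 - 1*(-6) = -6 + 6 = 0)
n = -411/32 (n = (11 - 24) + 1/(32/5) = -13 + 5/32 = -411/32 ≈ -12.844)
V(E, P) = -411/32 (V(E, P) = -411/32 + 0 = -411/32)
V(-116, 201) - 34220 = -411/32 - 34220 = -1095451/32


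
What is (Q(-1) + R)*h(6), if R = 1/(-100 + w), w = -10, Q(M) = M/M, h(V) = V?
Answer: 327/55 ≈ 5.9455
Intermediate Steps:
Q(M) = 1
R = -1/110 (R = 1/(-100 - 10) = 1/(-110) = -1/110 ≈ -0.0090909)
(Q(-1) + R)*h(6) = (1 - 1/110)*6 = (109/110)*6 = 327/55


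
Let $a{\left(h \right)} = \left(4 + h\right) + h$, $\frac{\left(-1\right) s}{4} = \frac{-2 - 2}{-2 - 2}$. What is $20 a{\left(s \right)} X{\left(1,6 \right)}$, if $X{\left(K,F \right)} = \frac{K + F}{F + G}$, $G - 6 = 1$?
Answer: $- \frac{560}{13} \approx -43.077$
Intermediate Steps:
$G = 7$ ($G = 6 + 1 = 7$)
$s = -4$ ($s = - 4 \frac{-2 - 2}{-2 - 2} = - 4 \left(- \frac{4}{-4}\right) = - 4 \left(\left(-4\right) \left(- \frac{1}{4}\right)\right) = \left(-4\right) 1 = -4$)
$a{\left(h \right)} = 4 + 2 h$
$X{\left(K,F \right)} = \frac{F + K}{7 + F}$ ($X{\left(K,F \right)} = \frac{K + F}{F + 7} = \frac{F + K}{7 + F}$)
$20 a{\left(s \right)} X{\left(1,6 \right)} = 20 \left(4 + 2 \left(-4\right)\right) \frac{6 + 1}{7 + 6} = 20 \left(4 - 8\right) \frac{1}{13} \cdot 7 = 20 \left(-4\right) \frac{1}{13} \cdot 7 = \left(-80\right) \frac{7}{13} = - \frac{560}{13}$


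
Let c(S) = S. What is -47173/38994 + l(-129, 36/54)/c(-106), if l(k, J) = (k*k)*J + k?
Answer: -108142387/1033341 ≈ -104.65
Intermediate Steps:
l(k, J) = k + J*k² (l(k, J) = k²*J + k = J*k² + k = k + J*k²)
-47173/38994 + l(-129, 36/54)/c(-106) = -47173/38994 - 129*(1 + (36/54)*(-129))/(-106) = -47173*1/38994 - 129*(1 + (36*(1/54))*(-129))*(-1/106) = -47173/38994 - 129*(1 + (⅔)*(-129))*(-1/106) = -47173/38994 - 129*(1 - 86)*(-1/106) = -47173/38994 - 129*(-85)*(-1/106) = -47173/38994 + 10965*(-1/106) = -47173/38994 - 10965/106 = -108142387/1033341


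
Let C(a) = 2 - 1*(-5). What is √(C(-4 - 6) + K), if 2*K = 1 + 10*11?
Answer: 5*√10/2 ≈ 7.9057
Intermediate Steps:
C(a) = 7 (C(a) = 2 + 5 = 7)
K = 111/2 (K = (1 + 10*11)/2 = (1 + 110)/2 = (½)*111 = 111/2 ≈ 55.500)
√(C(-4 - 6) + K) = √(7 + 111/2) = √(125/2) = 5*√10/2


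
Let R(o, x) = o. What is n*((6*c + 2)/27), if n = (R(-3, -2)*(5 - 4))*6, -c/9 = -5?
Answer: -544/3 ≈ -181.33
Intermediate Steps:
c = 45 (c = -9*(-5) = 45)
n = -18 (n = -3*(5 - 4)*6 = -3*1*6 = -3*6 = -18)
n*((6*c + 2)/27) = -18*(6*45 + 2)/27 = -18*(270 + 2)/27 = -4896/27 = -18*272/27 = -544/3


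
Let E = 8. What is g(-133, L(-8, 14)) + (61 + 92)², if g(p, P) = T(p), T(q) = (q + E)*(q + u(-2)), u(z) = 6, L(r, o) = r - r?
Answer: 39284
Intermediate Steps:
L(r, o) = 0
T(q) = (6 + q)*(8 + q) (T(q) = (q + 8)*(q + 6) = (8 + q)*(6 + q) = (6 + q)*(8 + q))
g(p, P) = 48 + p² + 14*p
g(-133, L(-8, 14)) + (61 + 92)² = (48 + (-133)² + 14*(-133)) + (61 + 92)² = (48 + 17689 - 1862) + 153² = 15875 + 23409 = 39284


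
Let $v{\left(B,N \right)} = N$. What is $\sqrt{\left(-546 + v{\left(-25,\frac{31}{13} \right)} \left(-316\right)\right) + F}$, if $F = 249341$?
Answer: $\frac{\sqrt{41919007}}{13} \approx 498.04$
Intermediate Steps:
$\sqrt{\left(-546 + v{\left(-25,\frac{31}{13} \right)} \left(-316\right)\right) + F} = \sqrt{\left(-546 + \frac{31}{13} \left(-316\right)\right) + 249341} = \sqrt{\left(-546 - \frac{9796}{13}\right) + 249341} = \sqrt{- \frac{16894}{13} + 249341} = \sqrt{\frac{3224539}{13}} = \frac{\sqrt{41919007}}{13}$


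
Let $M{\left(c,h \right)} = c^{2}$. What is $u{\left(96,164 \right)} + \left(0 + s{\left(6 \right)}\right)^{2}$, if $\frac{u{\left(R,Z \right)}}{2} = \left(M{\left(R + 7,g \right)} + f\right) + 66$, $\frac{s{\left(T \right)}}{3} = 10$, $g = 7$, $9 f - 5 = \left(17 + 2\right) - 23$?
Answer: $\frac{200252}{9} \approx 22250.0$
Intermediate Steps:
$f = \frac{1}{9}$ ($f = \frac{5}{9} + \frac{\left(17 + 2\right) - 23}{9} = \frac{5}{9} + \frac{19 - 23}{9} = \frac{5}{9} + \frac{1}{9} \left(-4\right) = \frac{5}{9} - \frac{4}{9} = \frac{1}{9} \approx 0.11111$)
$s{\left(T \right)} = 30$ ($s{\left(T \right)} = 3 \cdot 10 = 30$)
$u{\left(R,Z \right)} = \frac{1190}{9} + 2 \left(7 + R\right)^{2}$ ($u{\left(R,Z \right)} = 2 \left(\left(\left(R + 7\right)^{2} + \frac{1}{9}\right) + 66\right) = 2 \left(\left(\left(7 + R\right)^{2} + \frac{1}{9}\right) + 66\right) = 2 \left(\left(\frac{1}{9} + \left(7 + R\right)^{2}\right) + 66\right) = 2 \left(\frac{595}{9} + \left(7 + R\right)^{2}\right) = \frac{1190}{9} + 2 \left(7 + R\right)^{2}$)
$u{\left(96,164 \right)} + \left(0 + s{\left(6 \right)}\right)^{2} = \left(\frac{1190}{9} + 2 \left(7 + 96\right)^{2}\right) + \left(0 + 30\right)^{2} = \left(\frac{1190}{9} + 2 \cdot 103^{2}\right) + 30^{2} = \left(\frac{1190}{9} + 2 \cdot 10609\right) + 900 = \left(\frac{1190}{9} + 21218\right) + 900 = \frac{192152}{9} + 900 = \frac{200252}{9}$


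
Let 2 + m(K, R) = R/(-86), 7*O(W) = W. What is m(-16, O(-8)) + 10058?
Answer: 3026860/301 ≈ 10056.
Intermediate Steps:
O(W) = W/7
m(K, R) = -2 - R/86 (m(K, R) = -2 + R/(-86) = -2 + R*(-1/86) = -2 - R/86)
m(-16, O(-8)) + 10058 = (-2 - (-8)/602) + 10058 = (-2 - 1/86*(-8/7)) + 10058 = (-2 + 4/301) + 10058 = -598/301 + 10058 = 3026860/301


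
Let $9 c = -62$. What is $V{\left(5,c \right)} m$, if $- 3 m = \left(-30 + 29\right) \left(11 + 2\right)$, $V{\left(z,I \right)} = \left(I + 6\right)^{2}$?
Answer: $\frac{832}{243} \approx 3.4239$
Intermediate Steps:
$c = - \frac{62}{9}$ ($c = \frac{1}{9} \left(-62\right) = - \frac{62}{9} \approx -6.8889$)
$V{\left(z,I \right)} = \left(6 + I\right)^{2}$
$m = \frac{13}{3}$ ($m = - \frac{\left(-30 + 29\right) \left(11 + 2\right)}{3} = - \frac{\left(-1\right) 13}{3} = \left(- \frac{1}{3}\right) \left(-13\right) = \frac{13}{3} \approx 4.3333$)
$V{\left(5,c \right)} m = \left(6 - \frac{62}{9}\right)^{2} \cdot \frac{13}{3} = \left(- \frac{8}{9}\right)^{2} \cdot \frac{13}{3} = \frac{64}{81} \cdot \frac{13}{3} = \frac{832}{243}$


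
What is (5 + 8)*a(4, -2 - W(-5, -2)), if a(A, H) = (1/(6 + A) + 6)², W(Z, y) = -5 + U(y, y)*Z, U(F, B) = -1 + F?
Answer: 48373/100 ≈ 483.73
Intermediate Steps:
W(Z, y) = -5 + Z*(-1 + y) (W(Z, y) = -5 + (-1 + y)*Z = -5 + Z*(-1 + y))
a(A, H) = (6 + 1/(6 + A))²
(5 + 8)*a(4, -2 - W(-5, -2)) = (5 + 8)*((37 + 6*4)²/(6 + 4)²) = 13*((37 + 24)²/10²) = 13*((1/100)*61²) = 13*((1/100)*3721) = 13*(3721/100) = 48373/100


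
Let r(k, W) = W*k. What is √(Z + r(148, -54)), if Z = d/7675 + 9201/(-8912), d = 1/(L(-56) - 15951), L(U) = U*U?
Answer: I*√15353094695934358470600845/43827043700 ≈ 89.404*I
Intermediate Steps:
L(U) = U²
d = -1/12815 (d = 1/((-56)² - 15951) = 1/(3136 - 15951) = 1/(-12815) = -1/12815 ≈ -7.8034e-5)
Z = -904965514037/876540874000 (Z = -1/12815/7675 + 9201/(-8912) = -1/12815*1/7675 + 9201*(-1/8912) = -1/98355125 - 9201/8912 = -904965514037/876540874000 ≈ -1.0324)
√(Z + r(148, -54)) = √(-904965514037/876540874000 - 54*148) = √(-904965514037/876540874000 - 7992) = √(-7006219630522037/876540874000) = I*√15353094695934358470600845/43827043700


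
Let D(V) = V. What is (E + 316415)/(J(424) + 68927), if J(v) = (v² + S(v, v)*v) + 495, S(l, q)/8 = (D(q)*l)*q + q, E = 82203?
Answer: 199309/129278484407 ≈ 1.5417e-6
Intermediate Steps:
S(l, q) = 8*q + 8*l*q² (S(l, q) = 8*((q*l)*q + q) = 8*((l*q)*q + q) = 8*(l*q² + q) = 8*(q + l*q²) = 8*q + 8*l*q²)
J(v) = 495 + v² + 8*v²*(1 + v²) (J(v) = (v² + (8*v*(1 + v*v))*v) + 495 = (v² + (8*v*(1 + v²))*v) + 495 = (v² + 8*v²*(1 + v²)) + 495 = 495 + v² + 8*v²*(1 + v²))
(E + 316415)/(J(424) + 68927) = (82203 + 316415)/((495 + 8*424⁴ + 9*424²) + 68927) = 398618/((495 + 8*32319410176 + 9*179776) + 68927) = 398618/((495 + 258555281408 + 1617984) + 68927) = 398618/(258556899887 + 68927) = 398618/258556968814 = 398618*(1/258556968814) = 199309/129278484407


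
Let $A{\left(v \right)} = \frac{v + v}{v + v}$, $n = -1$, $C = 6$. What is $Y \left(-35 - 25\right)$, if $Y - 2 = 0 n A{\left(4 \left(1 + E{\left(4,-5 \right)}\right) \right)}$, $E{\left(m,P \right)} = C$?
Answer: $-120$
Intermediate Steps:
$E{\left(m,P \right)} = 6$
$A{\left(v \right)} = 1$ ($A{\left(v \right)} = \frac{2 v}{2 v} = 2 v \frac{1}{2 v} = 1$)
$Y = 2$ ($Y = 2 + 0 \left(-1\right) 1 = 2 + 0 \cdot 1 = 2 + 0 = 2$)
$Y \left(-35 - 25\right) = 2 \left(-35 - 25\right) = 2 \left(-60\right) = -120$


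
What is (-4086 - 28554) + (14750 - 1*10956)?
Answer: -28846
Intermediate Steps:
(-4086 - 28554) + (14750 - 1*10956) = -32640 + (14750 - 10956) = -32640 + 3794 = -28846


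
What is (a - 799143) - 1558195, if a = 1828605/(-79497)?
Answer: -62467709197/26499 ≈ -2.3574e+6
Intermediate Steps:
a = -609535/26499 (a = 1828605*(-1/79497) = -609535/26499 ≈ -23.002)
(a - 799143) - 1558195 = (-609535/26499 - 799143) - 1558195 = -21177099892/26499 - 1558195 = -62467709197/26499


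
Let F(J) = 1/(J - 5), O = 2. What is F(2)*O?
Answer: -⅔ ≈ -0.66667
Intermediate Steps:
F(J) = 1/(-5 + J)
F(2)*O = 2/(-5 + 2) = 2/(-3) = -⅓*2 = -⅔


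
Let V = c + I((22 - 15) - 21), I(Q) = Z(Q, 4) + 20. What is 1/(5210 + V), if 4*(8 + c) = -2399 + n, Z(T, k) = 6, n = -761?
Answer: 1/4438 ≈ 0.00022533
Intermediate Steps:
c = -798 (c = -8 + (-2399 - 761)/4 = -8 + (¼)*(-3160) = -8 - 790 = -798)
I(Q) = 26 (I(Q) = 6 + 20 = 26)
V = -772 (V = -798 + 26 = -772)
1/(5210 + V) = 1/(5210 - 772) = 1/4438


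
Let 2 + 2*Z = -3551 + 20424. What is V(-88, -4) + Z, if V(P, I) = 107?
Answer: 17085/2 ≈ 8542.5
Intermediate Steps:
Z = 16871/2 (Z = -1 + (-3551 + 20424)/2 = -1 + (½)*16873 = -1 + 16873/2 = 16871/2 ≈ 8435.5)
V(-88, -4) + Z = 107 + 16871/2 = 17085/2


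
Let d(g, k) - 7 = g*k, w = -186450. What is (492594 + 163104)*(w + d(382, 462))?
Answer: -6530096382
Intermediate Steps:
d(g, k) = 7 + g*k
(492594 + 163104)*(w + d(382, 462)) = (492594 + 163104)*(-186450 + (7 + 382*462)) = 655698*(-186450 + (7 + 176484)) = 655698*(-186450 + 176491) = 655698*(-9959) = -6530096382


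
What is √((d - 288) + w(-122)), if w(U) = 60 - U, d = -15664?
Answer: I*√15770 ≈ 125.58*I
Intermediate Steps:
√((d - 288) + w(-122)) = √((-15664 - 288) + (60 - 1*(-122))) = √(-15952 + (60 + 122)) = √(-15952 + 182) = √(-15770) = I*√15770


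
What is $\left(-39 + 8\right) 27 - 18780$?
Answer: $-19617$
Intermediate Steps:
$\left(-39 + 8\right) 27 - 18780 = \left(-31\right) 27 - 18780 = -837 - 18780 = -19617$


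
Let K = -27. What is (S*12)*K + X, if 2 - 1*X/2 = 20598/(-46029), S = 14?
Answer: -69520744/15343 ≈ -4531.1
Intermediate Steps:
X = 75104/15343 (X = 4 - 41196/(-46029) = 4 - 41196*(-1)/46029 = 4 - 2*(-6866/15343) = 4 + 13732/15343 = 75104/15343 ≈ 4.8950)
(S*12)*K + X = (14*12)*(-27) + 75104/15343 = 168*(-27) + 75104/15343 = -4536 + 75104/15343 = -69520744/15343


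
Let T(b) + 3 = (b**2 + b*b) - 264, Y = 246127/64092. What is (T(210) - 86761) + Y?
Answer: 1537999/1308 ≈ 1175.8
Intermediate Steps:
Y = 5023/1308 (Y = 246127*(1/64092) = 5023/1308 ≈ 3.8402)
T(b) = -267 + 2*b**2 (T(b) = -3 + ((b**2 + b*b) - 264) = -3 + ((b**2 + b**2) - 264) = -3 + (2*b**2 - 264) = -3 + (-264 + 2*b**2) = -267 + 2*b**2)
(T(210) - 86761) + Y = ((-267 + 2*210**2) - 86761) + 5023/1308 = ((-267 + 2*44100) - 86761) + 5023/1308 = ((-267 + 88200) - 86761) + 5023/1308 = (87933 - 86761) + 5023/1308 = 1172 + 5023/1308 = 1537999/1308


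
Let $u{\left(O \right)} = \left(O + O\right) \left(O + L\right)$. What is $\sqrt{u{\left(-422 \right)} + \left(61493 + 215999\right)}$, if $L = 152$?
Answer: $2 \sqrt{126343} \approx 710.9$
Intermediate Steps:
$u{\left(O \right)} = 2 O \left(152 + O\right)$ ($u{\left(O \right)} = \left(O + O\right) \left(O + 152\right) = 2 O \left(152 + O\right)$)
$\sqrt{u{\left(-422 \right)} + \left(61493 + 215999\right)} = \sqrt{2 \left(-422\right) \left(152 - 422\right) + \left(61493 + 215999\right)} = \sqrt{2 \left(-422\right) \left(-270\right) + 277492} = \sqrt{227880 + 277492} = \sqrt{505372} = 2 \sqrt{126343}$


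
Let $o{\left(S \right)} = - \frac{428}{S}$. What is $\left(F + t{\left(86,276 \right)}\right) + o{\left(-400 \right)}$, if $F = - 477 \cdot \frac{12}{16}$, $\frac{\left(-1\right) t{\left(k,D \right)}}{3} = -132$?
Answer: $\frac{983}{25} \approx 39.32$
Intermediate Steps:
$t{\left(k,D \right)} = 396$ ($t{\left(k,D \right)} = \left(-3\right) \left(-132\right) = 396$)
$F = - \frac{1431}{4}$ ($F = - 477 \cdot 12 \cdot \frac{1}{16} = \left(-477\right) \frac{3}{4} = - \frac{1431}{4} \approx -357.75$)
$\left(F + t{\left(86,276 \right)}\right) + o{\left(-400 \right)} = \left(- \frac{1431}{4} + 396\right) - \frac{428}{-400} = \frac{153}{4} - - \frac{107}{100} = \frac{153}{4} + \frac{107}{100} = \frac{983}{25}$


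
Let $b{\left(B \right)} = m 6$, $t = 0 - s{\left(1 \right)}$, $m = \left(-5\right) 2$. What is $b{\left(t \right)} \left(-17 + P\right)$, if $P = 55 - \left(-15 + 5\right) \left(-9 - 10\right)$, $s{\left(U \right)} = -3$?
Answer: $9120$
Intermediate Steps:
$m = -10$
$P = -135$ ($P = 55 - \left(-10\right) \left(-19\right) = 55 - 190 = -135$)
$t = 3$ ($t = 0 - -3 = 0 + 3 = 3$)
$b{\left(B \right)} = -60$ ($b{\left(B \right)} = \left(-10\right) 6 = -60$)
$b{\left(t \right)} \left(-17 + P\right) = - 60 \left(-17 - 135\right) = \left(-60\right) \left(-152\right) = 9120$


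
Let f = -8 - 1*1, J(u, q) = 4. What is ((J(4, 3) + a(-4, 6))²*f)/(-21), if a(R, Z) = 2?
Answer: 108/7 ≈ 15.429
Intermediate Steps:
f = -9 (f = -8 - 1 = -9)
((J(4, 3) + a(-4, 6))²*f)/(-21) = ((4 + 2)²*(-9))/(-21) = (6²*(-9))*(-1/21) = (36*(-9))*(-1/21) = -324*(-1/21) = 108/7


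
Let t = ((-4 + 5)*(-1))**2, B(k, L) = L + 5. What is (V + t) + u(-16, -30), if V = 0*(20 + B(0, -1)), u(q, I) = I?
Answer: -29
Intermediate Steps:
B(k, L) = 5 + L
V = 0 (V = 0*(20 + (5 - 1)) = 0*(20 + 4) = 0*24 = 0)
t = 1 (t = (1*(-1))**2 = (-1)**2 = 1)
(V + t) + u(-16, -30) = (0 + 1) - 30 = 1 - 30 = -29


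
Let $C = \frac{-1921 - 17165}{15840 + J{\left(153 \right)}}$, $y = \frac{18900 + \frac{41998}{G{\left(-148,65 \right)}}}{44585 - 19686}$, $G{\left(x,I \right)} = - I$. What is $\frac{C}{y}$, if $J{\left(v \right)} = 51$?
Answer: $- \frac{5148241735}{3142450547} \approx -1.6383$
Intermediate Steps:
$y = \frac{1186502}{1618435}$ ($y = \frac{18900 + \frac{41998}{\left(-1\right) 65}}{44585 - 19686} = \frac{18900 + \frac{41998}{-65}}{24899} = \left(18900 + 41998 \left(- \frac{1}{65}\right)\right) \frac{1}{24899} = \left(18900 - \frac{41998}{65}\right) \frac{1}{24899} = \frac{1186502}{65} \cdot \frac{1}{24899} = \frac{1186502}{1618435} \approx 0.73312$)
$C = - \frac{6362}{5297}$ ($C = \frac{-1921 - 17165}{15840 + 51} = - \frac{19086}{15891} = \left(-19086\right) \frac{1}{15891} = - \frac{6362}{5297} \approx -1.2011$)
$\frac{C}{y} = - \frac{6362}{5297 \cdot \frac{1186502}{1618435}} = \left(- \frac{6362}{5297}\right) \frac{1618435}{1186502} = - \frac{5148241735}{3142450547}$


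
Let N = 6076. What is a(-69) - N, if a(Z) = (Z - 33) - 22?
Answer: -6200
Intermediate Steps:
a(Z) = -55 + Z (a(Z) = (-33 + Z) - 22 = -55 + Z)
a(-69) - N = (-55 - 69) - 1*6076 = -124 - 6076 = -6200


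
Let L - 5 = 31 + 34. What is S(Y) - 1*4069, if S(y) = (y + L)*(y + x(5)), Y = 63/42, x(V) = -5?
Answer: -17277/4 ≈ -4319.3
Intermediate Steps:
L = 70 (L = 5 + (31 + 34) = 5 + 65 = 70)
Y = 3/2 (Y = 63*(1/42) = 3/2 ≈ 1.5000)
S(y) = (-5 + y)*(70 + y) (S(y) = (y + 70)*(y - 5) = (70 + y)*(-5 + y) = (-5 + y)*(70 + y))
S(Y) - 1*4069 = (-350 + (3/2)² + 65*(3/2)) - 1*4069 = (-350 + 9/4 + 195/2) - 4069 = -1001/4 - 4069 = -17277/4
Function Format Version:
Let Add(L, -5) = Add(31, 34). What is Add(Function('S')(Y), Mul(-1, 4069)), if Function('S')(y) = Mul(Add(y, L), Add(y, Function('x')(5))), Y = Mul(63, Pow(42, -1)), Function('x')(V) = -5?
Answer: Rational(-17277, 4) ≈ -4319.3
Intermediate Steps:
L = 70 (L = Add(5, Add(31, 34)) = Add(5, 65) = 70)
Y = Rational(3, 2) (Y = Mul(63, Rational(1, 42)) = Rational(3, 2) ≈ 1.5000)
Function('S')(y) = Mul(Add(-5, y), Add(70, y)) (Function('S')(y) = Mul(Add(y, 70), Add(y, -5)) = Mul(Add(70, y), Add(-5, y)) = Mul(Add(-5, y), Add(70, y)))
Add(Function('S')(Y), Mul(-1, 4069)) = Add(Add(-350, Pow(Rational(3, 2), 2), Mul(65, Rational(3, 2))), Mul(-1, 4069)) = Add(Add(-350, Rational(9, 4), Rational(195, 2)), -4069) = Add(Rational(-1001, 4), -4069) = Rational(-17277, 4)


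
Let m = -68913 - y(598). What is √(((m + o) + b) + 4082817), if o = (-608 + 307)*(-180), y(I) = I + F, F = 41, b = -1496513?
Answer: 14*√13117 ≈ 1603.4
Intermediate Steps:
y(I) = 41 + I (y(I) = I + 41 = 41 + I)
m = -69552 (m = -68913 - (41 + 598) = -68913 - 1*639 = -68913 - 639 = -69552)
o = 54180 (o = -301*(-180) = 54180)
√(((m + o) + b) + 4082817) = √(((-69552 + 54180) - 1496513) + 4082817) = √((-15372 - 1496513) + 4082817) = √(-1511885 + 4082817) = √2570932 = 14*√13117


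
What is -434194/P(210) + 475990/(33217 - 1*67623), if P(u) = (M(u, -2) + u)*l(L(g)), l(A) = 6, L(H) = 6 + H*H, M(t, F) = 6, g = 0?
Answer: -3888940451/11147544 ≈ -348.86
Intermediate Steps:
L(H) = 6 + H**2
P(u) = 36 + 6*u (P(u) = (6 + u)*6 = 36 + 6*u)
-434194/P(210) + 475990/(33217 - 1*67623) = -434194/(36 + 6*210) + 475990/(33217 - 1*67623) = -434194/(36 + 1260) + 475990/(33217 - 67623) = -434194/1296 + 475990/(-34406) = -434194*1/1296 + 475990*(-1/34406) = -217097/648 - 237995/17203 = -3888940451/11147544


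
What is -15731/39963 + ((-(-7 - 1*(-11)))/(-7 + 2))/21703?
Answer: -155171783/394234995 ≈ -0.39360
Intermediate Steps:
-15731/39963 + ((-(-7 - 1*(-11)))/(-7 + 2))/21703 = -15731*1/39963 + (-(-7 + 11)/(-5))*(1/21703) = -15731/39963 + (-1*4*(-1/5))*(1/21703) = -15731/39963 - 4*(-1/5)*(1/21703) = -15731/39963 + (4/5)*(1/21703) = -15731/39963 + 4/108515 = -155171783/394234995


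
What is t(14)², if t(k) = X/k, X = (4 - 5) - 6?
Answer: ¼ ≈ 0.25000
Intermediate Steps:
X = -7 (X = -1 - 6 = -7)
t(k) = -7/k
t(14)² = (-7/14)² = (-7*1/14)² = (-½)² = ¼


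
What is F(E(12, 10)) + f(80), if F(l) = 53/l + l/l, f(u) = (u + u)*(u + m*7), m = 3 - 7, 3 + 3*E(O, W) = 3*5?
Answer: 33337/4 ≈ 8334.3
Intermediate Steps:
E(O, W) = 4 (E(O, W) = -1 + (3*5)/3 = -1 + (1/3)*15 = -1 + 5 = 4)
m = -4
f(u) = 2*u*(-28 + u) (f(u) = (u + u)*(u - 4*7) = (2*u)*(u - 28) = (2*u)*(-28 + u) = 2*u*(-28 + u))
F(l) = 1 + 53/l (F(l) = 53/l + 1 = 1 + 53/l)
F(E(12, 10)) + f(80) = (53 + 4)/4 + 2*80*(-28 + 80) = (1/4)*57 + 2*80*52 = 57/4 + 8320 = 33337/4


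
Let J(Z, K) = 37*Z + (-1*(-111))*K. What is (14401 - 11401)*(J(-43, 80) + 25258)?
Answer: 97641000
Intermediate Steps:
J(Z, K) = 37*Z + 111*K
(14401 - 11401)*(J(-43, 80) + 25258) = (14401 - 11401)*((37*(-43) + 111*80) + 25258) = 3000*((-1591 + 8880) + 25258) = 3000*(7289 + 25258) = 3000*32547 = 97641000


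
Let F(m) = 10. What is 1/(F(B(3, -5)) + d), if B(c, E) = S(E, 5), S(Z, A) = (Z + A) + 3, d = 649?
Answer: 1/659 ≈ 0.0015175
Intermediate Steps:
S(Z, A) = 3 + A + Z (S(Z, A) = (A + Z) + 3 = 3 + A + Z)
B(c, E) = 8 + E (B(c, E) = 3 + 5 + E = 8 + E)
1/(F(B(3, -5)) + d) = 1/(10 + 649) = 1/659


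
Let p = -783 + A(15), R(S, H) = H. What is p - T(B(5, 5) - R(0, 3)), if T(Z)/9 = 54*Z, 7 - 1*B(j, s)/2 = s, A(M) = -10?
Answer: -1279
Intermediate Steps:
B(j, s) = 14 - 2*s
T(Z) = 486*Z (T(Z) = 9*(54*Z) = 486*Z)
p = -793 (p = -783 - 10 = -793)
p - T(B(5, 5) - R(0, 3)) = -793 - 486*((14 - 2*5) - 1*3) = -793 - 486*((14 - 10) - 3) = -793 - 486*(4 - 3) = -793 - 486 = -1279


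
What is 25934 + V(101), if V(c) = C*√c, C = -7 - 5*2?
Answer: 25934 - 17*√101 ≈ 25763.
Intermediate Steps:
C = -17 (C = -7 - 10 = -17)
V(c) = -17*√c
25934 + V(101) = 25934 - 17*√101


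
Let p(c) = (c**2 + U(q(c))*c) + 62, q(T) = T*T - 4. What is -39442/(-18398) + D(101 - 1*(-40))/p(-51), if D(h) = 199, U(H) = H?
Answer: 2557639663/1193883016 ≈ 2.1423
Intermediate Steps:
q(T) = -4 + T**2 (q(T) = T**2 - 4 = -4 + T**2)
p(c) = 62 + c**2 + c*(-4 + c**2) (p(c) = (c**2 + (-4 + c**2)*c) + 62 = (c**2 + c*(-4 + c**2)) + 62 = 62 + c**2 + c*(-4 + c**2))
-39442/(-18398) + D(101 - 1*(-40))/p(-51) = -39442/(-18398) + 199/(62 + (-51)**2 - 51*(-4 + (-51)**2)) = -39442*(-1/18398) + 199/(62 + 2601 - 51*(-4 + 2601)) = 19721/9199 + 199/(62 + 2601 - 51*2597) = 19721/9199 + 199/(62 + 2601 - 132447) = 19721/9199 + 199/(-129784) = 19721/9199 + 199*(-1/129784) = 19721/9199 - 199/129784 = 2557639663/1193883016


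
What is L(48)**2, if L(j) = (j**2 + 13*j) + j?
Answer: 8856576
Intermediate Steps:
L(j) = j**2 + 14*j
L(48)**2 = (48*(14 + 48))**2 = (48*62)**2 = 2976**2 = 8856576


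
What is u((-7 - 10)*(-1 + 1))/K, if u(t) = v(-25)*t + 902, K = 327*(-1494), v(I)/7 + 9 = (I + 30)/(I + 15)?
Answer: -451/244269 ≈ -0.0018463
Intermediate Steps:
v(I) = -63 + 7*(30 + I)/(15 + I) (v(I) = -63 + 7*((I + 30)/(I + 15)) = -63 + 7*((30 + I)/(15 + I)) = -63 + 7*(30 + I)/(15 + I))
K = -488538
u(t) = 902 - 133*t/2 (u(t) = (7*(-105 - 8*(-25))/(15 - 25))*t + 902 = (7*(-105 + 200)/(-10))*t + 902 = (7*(-⅒)*95)*t + 902 = -133*t/2 + 902 = 902 - 133*t/2)
u((-7 - 10)*(-1 + 1))/K = (902 - 133*(-7 - 10)*(-1 + 1)/2)/(-488538) = (902 - (-2261)*0/2)*(-1/488538) = (902 - 133/2*0)*(-1/488538) = (902 + 0)*(-1/488538) = 902*(-1/488538) = -451/244269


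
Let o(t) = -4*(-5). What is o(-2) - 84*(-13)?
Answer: 1112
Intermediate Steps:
o(t) = 20
o(-2) - 84*(-13) = 20 - 84*(-13) = 20 + 1092 = 1112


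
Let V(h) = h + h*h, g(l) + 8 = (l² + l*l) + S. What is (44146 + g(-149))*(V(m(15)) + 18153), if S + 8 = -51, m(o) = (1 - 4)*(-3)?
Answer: 1614158883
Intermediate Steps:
m(o) = 9 (m(o) = -3*(-3) = 9)
S = -59 (S = -8 - 51 = -59)
g(l) = -67 + 2*l² (g(l) = -8 + ((l² + l*l) - 59) = -8 + ((l² + l²) - 59) = -8 + (2*l² - 59) = -8 + (-59 + 2*l²) = -67 + 2*l²)
V(h) = h + h²
(44146 + g(-149))*(V(m(15)) + 18153) = (44146 + (-67 + 2*(-149)²))*(9*(1 + 9) + 18153) = (44146 + (-67 + 2*22201))*(9*10 + 18153) = (44146 + (-67 + 44402))*(90 + 18153) = (44146 + 44335)*18243 = 88481*18243 = 1614158883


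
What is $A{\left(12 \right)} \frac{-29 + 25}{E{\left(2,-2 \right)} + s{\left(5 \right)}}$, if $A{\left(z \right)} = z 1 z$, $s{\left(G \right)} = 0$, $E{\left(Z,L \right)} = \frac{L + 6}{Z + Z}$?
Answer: $-576$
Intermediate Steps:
$E{\left(Z,L \right)} = \frac{6 + L}{2 Z}$
$A{\left(z \right)} = z^{2}$ ($A{\left(z \right)} = z z = z^{2}$)
$A{\left(12 \right)} \frac{-29 + 25}{E{\left(2,-2 \right)} + s{\left(5 \right)}} = 12^{2} \frac{-29 + 25}{\frac{6 - 2}{2 \cdot 2} + 0} = 144 \left(- \frac{4}{\frac{1}{2} \cdot \frac{1}{2} \cdot 4 + 0}\right) = 144 \left(- \frac{4}{1 + 0}\right) = 144 \left(- \frac{4}{1}\right) = 144 \left(\left(-4\right) 1\right) = 144 \left(-4\right) = -576$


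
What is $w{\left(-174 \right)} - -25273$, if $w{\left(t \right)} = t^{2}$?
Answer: $55549$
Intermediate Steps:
$w{\left(-174 \right)} - -25273 = \left(-174\right)^{2} - -25273 = 30276 + 25273 = 55549$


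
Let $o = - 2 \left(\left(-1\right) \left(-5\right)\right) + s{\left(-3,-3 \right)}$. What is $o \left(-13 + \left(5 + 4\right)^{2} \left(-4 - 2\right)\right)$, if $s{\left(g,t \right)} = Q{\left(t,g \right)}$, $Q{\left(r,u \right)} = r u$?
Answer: $499$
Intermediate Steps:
$s{\left(g,t \right)} = g t$ ($s{\left(g,t \right)} = t g = g t$)
$o = -1$ ($o = - 2 \left(\left(-1\right) \left(-5\right)\right) - -9 = \left(-2\right) 5 + 9 = -10 + 9 = -1$)
$o \left(-13 + \left(5 + 4\right)^{2} \left(-4 - 2\right)\right) = - (-13 + \left(5 + 4\right)^{2} \left(-4 - 2\right)) = - (-13 + 9^{2} \left(-4 - 2\right)) = - (-13 + 81 \left(-6\right)) = - (-13 - 486) = \left(-1\right) \left(-499\right) = 499$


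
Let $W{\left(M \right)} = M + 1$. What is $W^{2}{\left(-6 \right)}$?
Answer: $25$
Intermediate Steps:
$W{\left(M \right)} = 1 + M$
$W^{2}{\left(-6 \right)} = \left(1 - 6\right)^{2} = \left(-5\right)^{2} = 25$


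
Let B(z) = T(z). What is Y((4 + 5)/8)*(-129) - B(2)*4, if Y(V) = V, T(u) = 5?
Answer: -1321/8 ≈ -165.13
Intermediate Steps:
B(z) = 5
Y((4 + 5)/8)*(-129) - B(2)*4 = ((4 + 5)/8)*(-129) - 1*5*4 = (9*(⅛))*(-129) - 5*4 = (9/8)*(-129) - 20 = -1161/8 - 20 = -1321/8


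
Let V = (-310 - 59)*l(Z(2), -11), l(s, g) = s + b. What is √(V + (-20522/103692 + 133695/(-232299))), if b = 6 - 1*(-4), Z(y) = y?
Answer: I*√7930921237107793956114/1338197106 ≈ 66.549*I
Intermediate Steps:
b = 10 (b = 6 + 4 = 10)
l(s, g) = 10 + s (l(s, g) = s + 10 = 10 + s)
V = -4428 (V = (-310 - 59)*(10 + 2) = -369*12 = -4428)
√(V + (-20522/103692 + 133695/(-232299))) = √(-4428 + (-20522/103692 + 133695/(-232299))) = √(-4428 + (-20522*1/103692 + 133695*(-1/232299))) = √(-4428 + (-10261/51846 - 14855/25811)) = √(-4428 - 1035019001/1338197106) = √(-5926571804369/1338197106) = I*√7930921237107793956114/1338197106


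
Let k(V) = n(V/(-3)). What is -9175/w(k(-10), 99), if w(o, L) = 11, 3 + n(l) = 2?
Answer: -9175/11 ≈ -834.09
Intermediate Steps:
n(l) = -1 (n(l) = -3 + 2 = -1)
k(V) = -1
-9175/w(k(-10), 99) = -9175/11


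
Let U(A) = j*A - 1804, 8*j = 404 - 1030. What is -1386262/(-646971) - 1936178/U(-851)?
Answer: -4651358428838/167660593737 ≈ -27.743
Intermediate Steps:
j = -313/4 (j = (404 - 1030)/8 = (⅛)*(-626) = -313/4 ≈ -78.250)
U(A) = -1804 - 313*A/4 (U(A) = -313*A/4 - 1804 = -1804 - 313*A/4)
-1386262/(-646971) - 1936178/U(-851) = -1386262/(-646971) - 1936178/(-1804 - 313/4*(-851)) = -1386262*(-1/646971) - 1936178/(-1804 + 266363/4) = 1386262/646971 - 1936178/259147/4 = 1386262/646971 - 1936178*4/259147 = 1386262/646971 - 7744712/259147 = -4651358428838/167660593737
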